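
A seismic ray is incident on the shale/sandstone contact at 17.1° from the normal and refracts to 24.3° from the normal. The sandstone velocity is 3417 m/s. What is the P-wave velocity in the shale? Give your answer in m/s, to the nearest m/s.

2442 m/s

Snell's law: sin 17.1°/V₁ = sin 24.3°/V₂.
V₁ = V₂·sin 17.1°/sin 24.3° = 3417 × 0.7145 = 2441.56 m/s.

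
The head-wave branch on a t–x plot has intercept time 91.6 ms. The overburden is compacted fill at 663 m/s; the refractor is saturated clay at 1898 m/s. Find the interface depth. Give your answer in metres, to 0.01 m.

θ_c = arcsin(663/1898) = 20.45°; cos θ_c = 0.9370.
tᵢ = 2h cos θ_c/V₁ ⇒ h = tᵢ·V₁/(2 cos θ_c) = 0.0916·663/(2·0.9370) = 32.41 m.

32.41 m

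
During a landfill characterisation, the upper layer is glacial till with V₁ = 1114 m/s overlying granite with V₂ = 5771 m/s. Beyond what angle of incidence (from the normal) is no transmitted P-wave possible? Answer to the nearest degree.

11°

Critical incidence: sin θ_c = V₁/V₂ = 1114/5771 = 0.1930.
θ_c = arcsin 0.1930 = 11.13°.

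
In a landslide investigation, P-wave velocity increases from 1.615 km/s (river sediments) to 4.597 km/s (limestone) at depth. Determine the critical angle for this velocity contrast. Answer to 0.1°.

Critical incidence: sin θ_c = V₁/V₂ = 1.615/4.597 = 0.3513.
θ_c = arcsin 0.3513 = 20.57°.

20.6°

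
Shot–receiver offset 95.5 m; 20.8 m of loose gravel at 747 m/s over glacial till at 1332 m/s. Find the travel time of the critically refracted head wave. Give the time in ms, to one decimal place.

117.8 ms

θ_c = arcsin(V₁/V₂) = arcsin(747/1332) = 34.11°, cos θ_c = 0.8279.
Intercept time tᵢ = 2h cos θ_c / V₁ = 2·20.8·0.8279/747 = 0.04611 s.
t = x/V₂ + tᵢ = 95.5/1332 + 0.04611 = 0.11780 s.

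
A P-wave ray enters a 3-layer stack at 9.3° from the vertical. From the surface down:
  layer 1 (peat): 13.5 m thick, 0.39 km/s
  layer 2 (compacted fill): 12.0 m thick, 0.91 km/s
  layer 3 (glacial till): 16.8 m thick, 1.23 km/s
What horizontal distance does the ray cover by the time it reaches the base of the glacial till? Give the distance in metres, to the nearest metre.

17 m

Ray parameter p = sin 9.3° / 0.39 km/s = 4.1437e-01 s/km.
Layer 1: θ = 9.30°; offset = 13.5·tan 9.30° = 2.211 m.
Layer 2: sin θ = p·0.91 = 0.3771 → θ = 22.15°; offset = 12.0·tan 22.15° = 4.886 m.
Layer 3: sin θ = p·1.23 = 0.5097 → θ = 30.64°; offset = 16.8·tan 30.64° = 9.952 m.
Σ offsets = 17.048 m.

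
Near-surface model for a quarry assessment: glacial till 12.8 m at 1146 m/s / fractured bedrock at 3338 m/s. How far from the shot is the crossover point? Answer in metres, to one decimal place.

x_cross = 2h·√((V₂+V₁)/(V₂−V₁)).
(V₂+V₁)/(V₂−V₁) = (3338+1146)/(3338−1146) = 2.0456; √ = 1.4303.
x_cross = 2·12.8·1.4303 = 36.61 m.

36.6 m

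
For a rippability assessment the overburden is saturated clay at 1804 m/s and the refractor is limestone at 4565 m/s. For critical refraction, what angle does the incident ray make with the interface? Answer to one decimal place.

Critical incidence: sin θ_c = V₁/V₂ = 1804/4565 = 0.3952.
θ_c = arcsin 0.3952 = 23.28°.
Measured from the interface: 90° − 23.28° = 66.72°.

66.7°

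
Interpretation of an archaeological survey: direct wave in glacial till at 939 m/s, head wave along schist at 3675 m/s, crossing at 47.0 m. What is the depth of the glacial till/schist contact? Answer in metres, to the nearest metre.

18 m

x_cross = 2h·√((V₂+V₁)/(V₂−V₁)) → h = x_cross / (2·√((V₂+V₁)/(V₂−V₁))).
√((V₂+V₁)/(V₂−V₁)) = √((3675+939)/(3675−939)) = 1.2986.
h = 47.0 / (2·1.2986) = 18.10 m.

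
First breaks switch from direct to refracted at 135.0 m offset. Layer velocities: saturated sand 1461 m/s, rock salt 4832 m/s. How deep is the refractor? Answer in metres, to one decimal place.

49.4 m

x_cross = 2h·√((V₂+V₁)/(V₂−V₁)) → h = x_cross / (2·√((V₂+V₁)/(V₂−V₁))).
√((V₂+V₁)/(V₂−V₁)) = √((4832+1461)/(4832−1461)) = 1.3663.
h = 135.0 / (2·1.3663) = 49.40 m.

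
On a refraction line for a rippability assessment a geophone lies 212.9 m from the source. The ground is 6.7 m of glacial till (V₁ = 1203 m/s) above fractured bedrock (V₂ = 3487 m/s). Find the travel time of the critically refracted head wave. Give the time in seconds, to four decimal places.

θ_c = arcsin(V₁/V₂) = arcsin(1203/3487) = 20.18°, cos θ_c = 0.9386.
Intercept time tᵢ = 2h cos θ_c / V₁ = 2·6.7·0.9386/1203 = 0.01045 s.
t = x/V₂ + tᵢ = 212.9/3487 + 0.01045 = 0.07151 s.

0.0715 s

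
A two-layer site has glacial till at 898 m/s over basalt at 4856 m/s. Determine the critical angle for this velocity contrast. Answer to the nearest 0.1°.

Critical incidence: sin θ_c = V₁/V₂ = 898/4856 = 0.1849.
θ_c = arcsin 0.1849 = 10.66°.

10.7°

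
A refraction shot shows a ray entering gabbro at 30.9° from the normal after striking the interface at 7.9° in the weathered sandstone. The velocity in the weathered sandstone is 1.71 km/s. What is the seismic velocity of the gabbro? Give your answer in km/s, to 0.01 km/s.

sin 7.9° = 0.1374; sin 30.9° = 0.5135.
V₂ = V₁·(sin θ₂/sin θ₁) = 1.71·(0.5135/0.1374) = 6.39 km/s.

6.39 km/s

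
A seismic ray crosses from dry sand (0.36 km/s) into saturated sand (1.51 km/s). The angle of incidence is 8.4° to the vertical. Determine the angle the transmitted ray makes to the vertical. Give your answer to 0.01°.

sin θ₁/V₁ = sin θ₂/V₂ ⇒ sin θ₂ = 1.51·sin 8.4°/0.36 = 1.51·0.1461/0.36 = 0.6127.
θ₂ = arcsin 0.6127 = 37.79° from the normal.

37.79°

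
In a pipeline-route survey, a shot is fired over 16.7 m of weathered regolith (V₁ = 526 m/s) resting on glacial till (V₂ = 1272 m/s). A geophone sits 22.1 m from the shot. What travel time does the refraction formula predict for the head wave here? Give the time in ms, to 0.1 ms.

t = x/V₂ + 2h·√(V₂²−V₁²)/(V₁V₂).
√(V₂²−V₁²) = √(1272²−526²) = 1158.1 m/s; delay term = 2·16.7·1158.1/(526·1272) = 0.05781 s.
t = 22.1/1272 + 0.05781 = 0.07519 s.

75.2 ms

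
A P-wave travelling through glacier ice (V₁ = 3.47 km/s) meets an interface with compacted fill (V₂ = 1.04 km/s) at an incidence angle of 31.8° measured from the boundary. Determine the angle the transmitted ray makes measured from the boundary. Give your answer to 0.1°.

Convert to the normal: θ₁ = 90° − 31.8° = 58.2°.
sin θ₁/V₁ = sin θ₂/V₂ ⇒ sin θ₂ = 1.04·sin 58.2°/3.47 = 1.04·0.8499/3.47 = 0.2547.
θ₂ = arcsin 0.2547 = 14.76° from the normal.
From the interface: 90° − 14.76° = 75.24°.

75.2°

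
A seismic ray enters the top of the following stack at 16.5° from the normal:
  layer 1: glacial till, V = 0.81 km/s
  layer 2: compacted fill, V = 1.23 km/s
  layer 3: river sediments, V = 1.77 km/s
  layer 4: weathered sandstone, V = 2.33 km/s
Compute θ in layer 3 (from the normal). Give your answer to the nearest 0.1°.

Ray parameter p = sin 16.5° / 0.81 = 3.5064e-01 s/km.
sin θ_3 = p·V_3 = 3.5064e-01 × 1.77 = 0.6206.
θ_3 = arcsin 0.6206 = 38.36°.

38.4°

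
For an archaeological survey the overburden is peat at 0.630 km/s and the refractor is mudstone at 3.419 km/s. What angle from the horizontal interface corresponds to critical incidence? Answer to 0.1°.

Critical incidence: sin θ_c = V₁/V₂ = 0.630/3.419 = 0.1843.
θ_c = arcsin 0.1843 = 10.62°.
Measured from the interface: 90° − 10.62° = 79.38°.

79.4°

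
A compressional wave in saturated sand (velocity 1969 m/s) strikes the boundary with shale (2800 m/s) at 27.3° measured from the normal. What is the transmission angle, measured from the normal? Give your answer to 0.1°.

40.7°

sin θ₁/V₁ = sin θ₂/V₂ ⇒ sin θ₂ = 2800·sin 27.3°/1969 = 2800·0.4586/1969 = 0.6522.
θ₂ = arcsin 0.6522 = 40.71° from the normal.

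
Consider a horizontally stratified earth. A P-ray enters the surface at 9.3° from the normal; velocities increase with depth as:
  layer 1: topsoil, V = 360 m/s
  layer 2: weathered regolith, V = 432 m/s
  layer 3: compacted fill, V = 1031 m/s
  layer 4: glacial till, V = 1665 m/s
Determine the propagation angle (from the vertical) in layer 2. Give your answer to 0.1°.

11.2°

Ray parameter p = sin 9.3° / 360 = 4.4890e-04 s/m.
sin θ_2 = p·V_2 = 4.4890e-04 × 432 = 0.1939.
θ_2 = 11.18° from the vertical.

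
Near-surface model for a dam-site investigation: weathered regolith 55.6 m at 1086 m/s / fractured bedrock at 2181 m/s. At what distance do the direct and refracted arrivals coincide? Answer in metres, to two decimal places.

θ_c = arcsin(1086/2181) = 29.86°, so cos θ_c = 0.8672 and tᵢ = 2h cos θ_c/V₁ = 0.0888 s.
At crossover x/V₁ = x/V₂ + tᵢ ⇒ x = tᵢ/(1/V₁ − 1/V₂) = 0.08880/(9.2081e-04 − 4.5851e-04) = 192.08 m.

192.08 m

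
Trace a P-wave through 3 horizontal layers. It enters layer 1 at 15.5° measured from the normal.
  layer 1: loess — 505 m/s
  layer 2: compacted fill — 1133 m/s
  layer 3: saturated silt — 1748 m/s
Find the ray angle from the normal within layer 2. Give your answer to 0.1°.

Ray parameter p = sin 15.5° / 505 = 5.2918e-04 s/m.
sin θ_2 = p·V_2 = 5.2918e-04 × 1133 = 0.5996.
θ_2 = arcsin 0.5996 = 36.84°.

36.8°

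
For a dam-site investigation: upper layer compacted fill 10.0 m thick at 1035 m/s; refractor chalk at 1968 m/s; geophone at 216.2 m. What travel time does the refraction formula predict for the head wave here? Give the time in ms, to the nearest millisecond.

θ_c = arcsin(V₁/V₂) = arcsin(1035/1968) = 31.73°, cos θ_c = 0.8505.
Intercept time tᵢ = 2h cos θ_c / V₁ = 2·10.0·0.8505/1035 = 0.01644 s.
t = x/V₂ + tᵢ = 216.2/1968 + 0.01644 = 0.12629 s.

126 ms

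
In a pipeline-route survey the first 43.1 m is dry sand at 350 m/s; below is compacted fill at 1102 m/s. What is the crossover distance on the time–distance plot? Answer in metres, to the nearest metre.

120 m

θ_c = arcsin(350/1102) = 18.52°, so cos θ_c = 0.9482 and tᵢ = 2h cos θ_c/V₁ = 0.2335 s.
At crossover x/V₁ = x/V₂ + tᵢ ⇒ x = tᵢ/(1/V₁ − 1/V₂) = 0.23353/(2.8571e-03 − 9.0744e-04) = 119.78 m.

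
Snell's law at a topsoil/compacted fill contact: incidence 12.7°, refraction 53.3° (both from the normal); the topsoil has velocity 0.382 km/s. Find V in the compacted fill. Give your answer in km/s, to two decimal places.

1.39 km/s

Snell's law: sin 12.7°/V₁ = sin 53.3°/V₂.
V₂ = V₁·sin 53.3°/sin 12.7° = 0.382 × 3.6470 = 1.39 km/s.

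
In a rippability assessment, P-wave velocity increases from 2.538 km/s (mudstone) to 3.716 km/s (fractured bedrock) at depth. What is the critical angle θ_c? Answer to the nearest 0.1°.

Critical incidence: sin θ_c = V₁/V₂ = 2.538/3.716 = 0.6830.
θ_c = arcsin 0.6830 = 43.08°.

43.1°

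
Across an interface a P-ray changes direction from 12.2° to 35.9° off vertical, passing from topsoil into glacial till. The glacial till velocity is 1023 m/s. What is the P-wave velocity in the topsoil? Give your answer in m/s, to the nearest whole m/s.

369 m/s

Snell's law: sin 12.2°/V₁ = sin 35.9°/V₂.
V₁ = V₂·sin 12.2°/sin 35.9° = 1023 × 0.3604 = 368.68 m/s.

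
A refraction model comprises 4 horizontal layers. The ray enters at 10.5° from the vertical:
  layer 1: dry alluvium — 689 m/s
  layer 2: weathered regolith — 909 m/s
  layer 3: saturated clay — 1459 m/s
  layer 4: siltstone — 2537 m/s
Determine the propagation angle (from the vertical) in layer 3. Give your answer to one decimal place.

22.7°

Ray parameter p = sin 10.5° / 689 = 2.6449e-04 s/m.
sin θ_3 = p·V_3 = 2.6449e-04 × 1459 = 0.3859.
θ_3 = 22.70° from the vertical.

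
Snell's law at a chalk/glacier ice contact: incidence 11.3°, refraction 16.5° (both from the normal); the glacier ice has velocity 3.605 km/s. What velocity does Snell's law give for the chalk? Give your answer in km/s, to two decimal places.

Snell's law: sin 11.3°/V₁ = sin 16.5°/V₂.
V₁ = V₂·sin 11.3°/sin 16.5° = 3.605 × 0.6899 = 2.49 km/s.

2.49 km/s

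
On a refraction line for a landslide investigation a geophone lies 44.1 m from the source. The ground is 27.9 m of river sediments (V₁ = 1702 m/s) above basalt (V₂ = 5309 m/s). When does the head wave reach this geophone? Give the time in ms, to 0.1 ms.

39.4 ms

θ_c = arcsin(V₁/V₂) = arcsin(1702/5309) = 18.70°, cos θ_c = 0.9472.
Intercept time tᵢ = 2h cos θ_c / V₁ = 2·27.9·0.9472/1702 = 0.03105 s.
t = x/V₂ + tᵢ = 44.1/5309 + 0.03105 = 0.03936 s.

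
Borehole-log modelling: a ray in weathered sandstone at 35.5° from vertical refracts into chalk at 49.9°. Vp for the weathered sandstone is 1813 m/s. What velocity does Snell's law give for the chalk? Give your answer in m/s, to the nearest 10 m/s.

2390 m/s

Snell's law: sin 35.5°/V₁ = sin 49.9°/V₂.
V₂ = V₁·sin 49.9°/sin 35.5° = 1813 × 1.3172 = 2388.14 m/s.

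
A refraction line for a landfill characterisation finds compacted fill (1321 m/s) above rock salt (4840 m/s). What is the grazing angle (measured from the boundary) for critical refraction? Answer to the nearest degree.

Critical incidence: sin θ_c = V₁/V₂ = 1321/4840 = 0.2729.
θ_c = arcsin 0.2729 = 15.84°.
Measured from the interface: 90° − 15.84° = 74.16°.

74°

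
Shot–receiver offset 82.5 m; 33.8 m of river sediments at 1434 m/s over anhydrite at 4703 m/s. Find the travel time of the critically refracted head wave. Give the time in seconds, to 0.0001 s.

t = x/V₂ + 2h·√(V₂²−V₁²)/(V₁V₂).
√(V₂²−V₁²) = √(4703²−1434²) = 4479.0 m/s; delay term = 2·33.8·4479.0/(1434·4703) = 0.04490 s.
t = 82.5/4703 + 0.04490 = 0.06244 s.

0.0624 s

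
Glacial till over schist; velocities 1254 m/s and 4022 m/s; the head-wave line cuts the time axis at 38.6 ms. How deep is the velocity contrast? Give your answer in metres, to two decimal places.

25.47 m

h = tᵢ·V₁·V₂ / (2·√(V₂²−V₁²)).
√(V₂²−V₁²) = √(4022² − 1254²) = 3821.5 m/s.
h = 0.0386 s × 1254 × 4022 / (2 × 3821.5) = 25.47 m.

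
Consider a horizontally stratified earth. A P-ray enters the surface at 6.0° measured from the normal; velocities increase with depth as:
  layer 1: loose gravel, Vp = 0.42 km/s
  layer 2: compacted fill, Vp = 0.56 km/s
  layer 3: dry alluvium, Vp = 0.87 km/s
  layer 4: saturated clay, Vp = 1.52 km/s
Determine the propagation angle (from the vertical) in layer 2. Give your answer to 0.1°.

8.0°

Ray parameter p = sin 6.0° / 0.42 = 2.4888e-01 s/km.
sin θ_2 = p·V_2 = 2.4888e-01 × 0.56 = 0.1394.
θ_2 = 8.01° from the vertical.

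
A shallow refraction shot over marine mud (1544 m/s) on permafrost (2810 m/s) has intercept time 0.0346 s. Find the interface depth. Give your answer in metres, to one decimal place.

θ_c = arcsin(1544/2810) = 33.33°; cos θ_c = 0.8355.
tᵢ = 2h cos θ_c/V₁ ⇒ h = tᵢ·V₁/(2 cos θ_c) = 0.0346·1544/(2·0.8355) = 31.97 m.

32.0 m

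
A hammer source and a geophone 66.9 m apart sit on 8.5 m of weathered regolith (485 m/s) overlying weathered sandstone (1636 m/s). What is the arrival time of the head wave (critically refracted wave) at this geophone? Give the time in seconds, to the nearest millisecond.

0.074 s

t = x/V₂ + 2h·√(V₂²−V₁²)/(V₁V₂).
√(V₂²−V₁²) = √(1636²−485²) = 1562.5 m/s; delay term = 2·8.5·1562.5/(485·1636) = 0.03348 s.
t = 66.9/1636 + 0.03348 = 0.07437 s.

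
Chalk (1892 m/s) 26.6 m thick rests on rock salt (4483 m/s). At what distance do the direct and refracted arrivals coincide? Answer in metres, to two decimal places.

θ_c = arcsin(1892/4483) = 24.96°, so cos θ_c = 0.9066 and tᵢ = 2h cos θ_c/V₁ = 0.0255 s.
At crossover x/V₁ = x/V₂ + tᵢ ⇒ x = tᵢ/(1/V₁ − 1/V₂) = 0.02549/(5.2854e-04 − 2.2306e-04) = 83.45 m.

83.45 m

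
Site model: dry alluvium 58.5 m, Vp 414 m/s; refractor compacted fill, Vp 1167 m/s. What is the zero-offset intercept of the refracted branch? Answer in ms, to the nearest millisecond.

tᵢ = 2h·√(V₂²−V₁²)/(V₁V₂).
√(V₂²−V₁²) = √(1167²−414²) = 1091.1 m/s.
tᵢ = 2·58.5·1091.1/(414·1167) = 0.26423 s.

264 ms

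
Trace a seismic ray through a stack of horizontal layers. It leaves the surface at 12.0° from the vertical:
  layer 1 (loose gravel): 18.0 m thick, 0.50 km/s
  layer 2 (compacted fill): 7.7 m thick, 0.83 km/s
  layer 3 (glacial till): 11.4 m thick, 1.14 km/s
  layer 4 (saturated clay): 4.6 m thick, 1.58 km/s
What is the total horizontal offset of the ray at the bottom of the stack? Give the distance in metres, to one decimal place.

16.8 m

Apply Snell's law at each interface; in layer i the horizontal offset is hᵢ·tan θᵢ.
Layer 1: θ = 12.00°; offset = 18.0·tan 12.00° = 3.826 m.
Layer 2: sin θ = 0.83·sin 12.0°/0.50 = 0.3451, θ = 20.19°; offset = 7.7·tan 20.19° = 2.832 m.
Layer 3: sin θ = 1.14·sin 12.0°/0.50 = 0.4740, θ = 28.30°; offset = 11.4·tan 28.30° = 6.137 m.
Layer 4: sin θ = 1.58·sin 12.0°/0.50 = 0.6570, θ = 41.07°; offset = 4.6·tan 41.07° = 4.009 m.
Σ offsets = 16.804 m.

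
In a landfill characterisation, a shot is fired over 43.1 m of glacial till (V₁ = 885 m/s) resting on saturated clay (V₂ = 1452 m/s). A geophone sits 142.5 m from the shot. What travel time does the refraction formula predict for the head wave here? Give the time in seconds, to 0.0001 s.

t = x/V₂ + 2h·√(V₂²−V₁²)/(V₁V₂).
√(V₂²−V₁²) = √(1452²−885²) = 1151.1 m/s; delay term = 2·43.1·1151.1/(885·1452) = 0.07722 s.
t = 142.5/1452 + 0.07722 = 0.17536 s.

0.1754 s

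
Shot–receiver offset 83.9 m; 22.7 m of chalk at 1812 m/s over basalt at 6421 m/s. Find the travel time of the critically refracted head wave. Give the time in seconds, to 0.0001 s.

θ_c = arcsin(V₁/V₂) = arcsin(1812/6421) = 16.39°, cos θ_c = 0.9594.
Intercept time tᵢ = 2h cos θ_c / V₁ = 2·22.7·0.9594/1812 = 0.02404 s.
t = x/V₂ + tᵢ = 83.9/6421 + 0.02404 = 0.03710 s.

0.0371 s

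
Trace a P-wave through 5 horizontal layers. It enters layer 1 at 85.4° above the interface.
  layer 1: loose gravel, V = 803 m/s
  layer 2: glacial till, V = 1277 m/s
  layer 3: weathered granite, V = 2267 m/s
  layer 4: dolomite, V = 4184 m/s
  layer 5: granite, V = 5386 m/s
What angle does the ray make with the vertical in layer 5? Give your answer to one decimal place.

From the normal: θ₁ = 90° − 85.4° = 4.6°.
Snell's law across each interface conserves sin θ / V, so sin θ_5 = V_5·sin θ₁/V₁.
sin θ_5 = 5386 × sin 4.6° / 803 = 0.5379.
θ_5 = 32.54° from the vertical.

32.5°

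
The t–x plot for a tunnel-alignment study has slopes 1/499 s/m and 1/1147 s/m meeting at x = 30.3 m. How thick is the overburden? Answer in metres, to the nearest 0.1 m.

x_cross = 2h·√((V₂+V₁)/(V₂−V₁)) → h = x_cross / (2·√((V₂+V₁)/(V₂−V₁))).
√((V₂+V₁)/(V₂−V₁)) = √((1147+499)/(1147−499)) = 1.5938.
h = 30.3 / (2·1.5938) = 9.51 m.

9.5 m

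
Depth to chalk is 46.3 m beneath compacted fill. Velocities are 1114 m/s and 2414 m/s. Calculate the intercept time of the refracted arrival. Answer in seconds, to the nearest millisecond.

0.074 s

θ_c = arcsin(V₁/V₂) = arcsin(1114/2414) = 27.48°; cos θ_c = 0.8872.
tᵢ = 2h·cos θ_c / V₁ = 2·46.3·0.8872 / 1114 = 0.07374 s.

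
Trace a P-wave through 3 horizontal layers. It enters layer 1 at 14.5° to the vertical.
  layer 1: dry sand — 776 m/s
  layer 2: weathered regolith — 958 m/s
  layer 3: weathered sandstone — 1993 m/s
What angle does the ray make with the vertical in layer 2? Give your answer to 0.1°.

18.0°

Ray parameter p = sin 14.5° / 776 = 3.2265e-04 s/m.
sin θ_2 = p·V_2 = 3.2265e-04 × 958 = 0.3091.
θ_2 = arcsin 0.3091 = 18.01°.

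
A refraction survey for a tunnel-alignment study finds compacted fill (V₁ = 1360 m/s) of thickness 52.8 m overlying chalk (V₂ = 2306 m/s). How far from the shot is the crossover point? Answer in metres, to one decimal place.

207.9 m

θ_c = arcsin(1360/2306) = 36.14°, so cos θ_c = 0.8076 and tᵢ = 2h cos θ_c/V₁ = 0.0627 s.
At crossover x/V₁ = x/V₂ + tᵢ ⇒ x = tᵢ/(1/V₁ − 1/V₂) = 0.06271/(7.3529e-04 − 4.3365e-04) = 207.88 m.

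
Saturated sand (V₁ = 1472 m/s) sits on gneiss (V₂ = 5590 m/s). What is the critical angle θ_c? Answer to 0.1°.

15.3°

At critical incidence the refracted ray runs along the interface (θ₂ = 90°), so sin θ_c = V₁/V₂.
θ_c = arcsin(1472/5590) = arcsin 0.2633 = 15.27°.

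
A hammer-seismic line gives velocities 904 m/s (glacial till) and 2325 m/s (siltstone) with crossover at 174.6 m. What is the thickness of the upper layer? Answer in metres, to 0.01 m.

57.91 m

h = (x_cross/2)·√((V₂−V₁)/(V₂+V₁)).
(V₂−V₁)/(V₂+V₁) = (2325−904)/(2325+904) = 0.4401; √ = 0.6634.
h = (174.6/2)·0.6634 = 57.91 m.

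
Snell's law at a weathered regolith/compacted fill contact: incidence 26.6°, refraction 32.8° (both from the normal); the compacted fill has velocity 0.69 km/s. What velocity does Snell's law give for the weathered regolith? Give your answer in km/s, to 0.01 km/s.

0.57 km/s

Snell's law: sin 26.6°/V₁ = sin 32.8°/V₂.
V₁ = V₂·sin 26.6°/sin 32.8° = 0.69 × 0.8266 = 0.57 km/s.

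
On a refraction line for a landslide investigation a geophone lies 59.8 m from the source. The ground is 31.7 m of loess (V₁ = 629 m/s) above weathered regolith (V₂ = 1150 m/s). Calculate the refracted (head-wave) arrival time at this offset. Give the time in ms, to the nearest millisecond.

t = x/V₂ + 2h·√(V₂²−V₁²)/(V₁V₂).
√(V₂²−V₁²) = √(1150²−629²) = 962.7 m/s; delay term = 2·31.7·962.7/(629·1150) = 0.08438 s.
t = 59.8/1150 + 0.08438 = 0.13638 s.

136 ms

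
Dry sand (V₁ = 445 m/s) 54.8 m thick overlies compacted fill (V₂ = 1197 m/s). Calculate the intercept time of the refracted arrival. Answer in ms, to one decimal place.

tᵢ = 2h·√(V₂²−V₁²)/(V₁V₂).
√(V₂²−V₁²) = √(1197²−445²) = 1111.2 m/s.
tᵢ = 2·54.8·1111.2/(445·1197) = 0.22864 s.

228.6 ms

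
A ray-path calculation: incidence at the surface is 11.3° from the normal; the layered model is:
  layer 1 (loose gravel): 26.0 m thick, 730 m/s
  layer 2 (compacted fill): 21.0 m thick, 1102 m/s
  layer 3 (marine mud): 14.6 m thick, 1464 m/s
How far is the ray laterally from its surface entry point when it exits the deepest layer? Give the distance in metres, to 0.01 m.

17.94 m

Ray parameter p = sin 11.3° / 730 m/s = 2.6842e-04 s/m.
Layer 1: θ = 11.30°; offset = 26.0·tan 11.30° = 5.1953 m.
Layer 2: sin θ = p·1102 = 0.2958 → θ = 17.21°; offset = 21.0·tan 17.21° = 6.5028 m.
Layer 3: sin θ = p·1464 = 0.3930 → θ = 23.14°; offset = 14.6·tan 23.14° = 6.2392 m.
Total horizontal offset = 17.9373 m.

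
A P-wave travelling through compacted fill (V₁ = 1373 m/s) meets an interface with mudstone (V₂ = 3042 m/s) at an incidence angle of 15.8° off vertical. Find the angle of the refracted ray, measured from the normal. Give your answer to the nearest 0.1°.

Snell's law: sin θ₂ = (V₂/V₁)·sin θ₁ = (3042/1373)·sin 15.8° = 0.6033.
θ₂ = sin⁻¹(0.6033) = 37.10° (from vertical).

37.1°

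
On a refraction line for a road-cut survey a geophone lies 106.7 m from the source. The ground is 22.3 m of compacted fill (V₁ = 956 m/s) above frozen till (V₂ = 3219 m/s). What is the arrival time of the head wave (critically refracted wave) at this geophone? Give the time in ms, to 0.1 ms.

θ_c = arcsin(V₁/V₂) = arcsin(956/3219) = 17.28°, cos θ_c = 0.9549.
Intercept time tᵢ = 2h cos θ_c / V₁ = 2·22.3·0.9549/956 = 0.04455 s.
t = x/V₂ + tᵢ = 106.7/3219 + 0.04455 = 0.07769 s.

77.7 ms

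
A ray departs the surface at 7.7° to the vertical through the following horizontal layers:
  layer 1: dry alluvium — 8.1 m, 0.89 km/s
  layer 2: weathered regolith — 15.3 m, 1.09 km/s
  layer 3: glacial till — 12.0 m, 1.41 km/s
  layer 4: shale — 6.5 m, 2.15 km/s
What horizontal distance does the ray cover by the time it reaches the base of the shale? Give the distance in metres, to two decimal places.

p = sin θ₁/V₁ = sin 7.7°/0.89 = 1.5055e-01 s/km is conserved through the stack.
Layer 1: θ = 7.70°; offset = 8.1·tan 7.70° = 1.0952 m.
Layer 2: sin θ = p·1.09 = 0.1641 → θ = 9.44°; offset = 15.3·tan 9.44° = 2.5452 m.
Layer 3: sin θ = p·1.41 = 0.2123 → θ = 12.26°; offset = 12.0·tan 12.26° = 2.6066 m.
Layer 4: sin θ = p·2.15 = 0.3237 → θ = 18.89°; offset = 6.5·tan 18.89° = 2.2236 m.
Total horizontal offset = 8.4706 m.

8.47 m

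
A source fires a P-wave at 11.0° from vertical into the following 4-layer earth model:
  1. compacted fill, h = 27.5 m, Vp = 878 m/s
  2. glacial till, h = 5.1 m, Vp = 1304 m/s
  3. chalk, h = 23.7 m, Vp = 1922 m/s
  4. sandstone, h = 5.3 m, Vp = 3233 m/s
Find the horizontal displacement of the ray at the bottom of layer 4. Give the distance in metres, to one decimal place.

p = sin θ₁/V₁ = sin 11.0°/878 = 2.1732e-04 s/m is conserved through the stack.
Layer 1: θ = 11.00°; offset = 27.5·tan 11.00° = 5.345 m.
Layer 2: sin θ = p·1304 = 0.2834 → θ = 16.46°; offset = 5.1·tan 16.46° = 1.507 m.
Layer 3: sin θ = p·1922 = 0.4177 → θ = 24.69°; offset = 23.7·tan 24.69° = 10.895 m.
Layer 4: sin θ = p·3233 = 0.7026 → θ = 44.64°; offset = 5.3·tan 44.64° = 5.233 m.
Σ offsets = 22.981 m.

23.0 m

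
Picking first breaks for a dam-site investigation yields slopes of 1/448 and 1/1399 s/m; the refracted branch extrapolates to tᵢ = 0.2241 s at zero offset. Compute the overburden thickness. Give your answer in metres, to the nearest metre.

53 m

h = tᵢ·V₁·V₂ / (2·√(V₂²−V₁²)).
√(V₂²−V₁²) = √(1399² − 448²) = 1325.3 m/s.
h = 0.2241 s × 448 × 1399 / (2 × 1325.3) = 52.99 m.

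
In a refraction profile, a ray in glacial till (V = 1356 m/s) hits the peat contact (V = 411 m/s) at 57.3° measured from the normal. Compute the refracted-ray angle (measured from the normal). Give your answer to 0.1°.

sin θ₁/V₁ = sin θ₂/V₂ ⇒ sin θ₂ = 411·sin 57.3°/1356 = 411·0.8415/1356 = 0.2551.
θ₂ = sin⁻¹(0.2551) = 14.78° (from vertical).

14.8°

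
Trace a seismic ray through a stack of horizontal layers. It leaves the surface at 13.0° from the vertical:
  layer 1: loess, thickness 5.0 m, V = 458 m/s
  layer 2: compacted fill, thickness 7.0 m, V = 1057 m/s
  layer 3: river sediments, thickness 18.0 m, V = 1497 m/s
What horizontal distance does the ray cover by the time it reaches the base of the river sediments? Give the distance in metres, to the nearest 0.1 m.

24.9 m

p = sin θ₁/V₁ = sin 13.0°/458 = 4.9116e-04 s/m is conserved through the stack.
Layer 1: θ = 13.00°; offset = 5.0·tan 13.00° = 1.154 m.
Layer 2: sin θ = p·1057 = 0.5192 → θ = 31.28°; offset = 7.0·tan 31.28° = 4.252 m.
Layer 3: sin θ = p·1497 = 0.7353 → θ = 47.33°; offset = 18.0·tan 47.33° = 19.527 m.
Σ offsets = 24.933 m.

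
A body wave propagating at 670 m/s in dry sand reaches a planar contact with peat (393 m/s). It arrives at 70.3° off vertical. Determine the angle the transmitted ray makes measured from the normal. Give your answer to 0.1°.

33.5°

Snell's law: sin θ₂ = (V₂/V₁)·sin θ₁ = (393/670)·sin 70.3° = 0.5522.
θ₂ = arcsin 0.5522 = 33.52° from the normal.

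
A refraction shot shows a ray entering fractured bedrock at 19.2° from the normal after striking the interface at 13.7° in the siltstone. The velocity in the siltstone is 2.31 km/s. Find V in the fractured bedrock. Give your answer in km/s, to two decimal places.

3.21 km/s

Snell's law: sin 13.7°/V₁ = sin 19.2°/V₂.
V₂ = V₁·sin 19.2°/sin 13.7° = 2.31 × 1.3886 = 3.21 km/s.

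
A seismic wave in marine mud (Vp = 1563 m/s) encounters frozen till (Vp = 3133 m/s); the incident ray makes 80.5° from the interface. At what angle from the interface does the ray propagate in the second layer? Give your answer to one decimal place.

Angle from the normal: 90° − 80.5° = 9.5°.
Snell's law: sin θ₂ = (V₂/V₁)·sin θ₁ = (3133/1563)·sin 9.5° = 0.3308.
θ₂ = arcsin 0.3308 = 19.32° from the normal.
From the interface: 90° − 19.32° = 70.68°.

70.7°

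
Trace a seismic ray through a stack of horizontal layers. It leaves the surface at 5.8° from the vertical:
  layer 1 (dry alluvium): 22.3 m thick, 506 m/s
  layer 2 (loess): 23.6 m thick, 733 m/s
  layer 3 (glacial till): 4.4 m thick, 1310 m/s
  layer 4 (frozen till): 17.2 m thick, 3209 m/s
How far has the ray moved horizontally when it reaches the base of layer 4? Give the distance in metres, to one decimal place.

Ray parameter p = sin 5.8° / 506 m/s = 1.9972e-04 s/m.
Layer 1: θ = 5.80°; offset = 22.3·tan 5.80° = 2.265 m.
Layer 2: sin θ = p·733 = 0.1464 → θ = 8.42°; offset = 23.6·tan 8.42° = 3.492 m.
Layer 3: sin θ = p·1310 = 0.2616 → θ = 15.17°; offset = 4.4·tan 15.17° = 1.193 m.
Layer 4: sin θ = p·3209 = 0.6409 → θ = 39.86°; offset = 17.2·tan 39.86° = 14.360 m.
Σ offsets = 21.310 m.

21.3 m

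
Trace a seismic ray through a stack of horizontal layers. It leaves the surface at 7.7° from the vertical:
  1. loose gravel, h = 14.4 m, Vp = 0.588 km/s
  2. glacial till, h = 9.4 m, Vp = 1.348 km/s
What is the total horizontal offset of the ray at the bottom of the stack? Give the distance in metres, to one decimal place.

5.0 m

p = sin θ₁/V₁ = sin 7.7°/0.588 = 2.2787e-01 s/km is conserved through the stack.
Layer 1: θ = 7.70°; offset = 14.4·tan 7.70° = 1.947 m.
Layer 2: sin θ = p·1.348 = 0.3072 → θ = 17.89°; offset = 9.4·tan 17.89° = 3.034 m.
Total horizontal offset = 4.981 m.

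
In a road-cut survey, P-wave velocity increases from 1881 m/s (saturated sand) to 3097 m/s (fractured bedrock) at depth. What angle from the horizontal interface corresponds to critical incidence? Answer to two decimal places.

At critical incidence the refracted ray runs along the interface (θ₂ = 90°), so sin θ_c = V₁/V₂.
θ_c = arcsin(1881/3097) = arcsin 0.6074 = 37.40°.
Measured from the interface: 90° − 37.40° = 52.60°.

52.60°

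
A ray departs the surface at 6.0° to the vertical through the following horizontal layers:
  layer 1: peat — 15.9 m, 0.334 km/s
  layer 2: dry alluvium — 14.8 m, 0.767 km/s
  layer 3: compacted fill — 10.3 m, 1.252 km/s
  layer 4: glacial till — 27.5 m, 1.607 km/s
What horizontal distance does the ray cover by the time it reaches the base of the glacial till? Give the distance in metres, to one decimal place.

Apply Snell's law at each interface; in layer i the horizontal offset is hᵢ·tan θᵢ.
Layer 1: θ = 6.00°; offset = 15.9·tan 6.00° = 1.671 m.
Layer 2: sin θ = 0.767·sin 6.0°/0.334 = 0.2400, θ = 13.89°; offset = 14.8·tan 13.89° = 3.660 m.
Layer 3: sin θ = 1.252·sin 6.0°/0.334 = 0.3918, θ = 23.07°; offset = 10.3·tan 23.07° = 4.387 m.
Layer 4: sin θ = 1.607·sin 6.0°/0.334 = 0.5029, θ = 30.19°; offset = 27.5·tan 30.19° = 16.001 m.
Total horizontal offset = 25.719 m.

25.7 m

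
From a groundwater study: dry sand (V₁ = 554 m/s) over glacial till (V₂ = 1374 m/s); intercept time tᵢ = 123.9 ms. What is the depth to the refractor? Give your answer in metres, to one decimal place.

h = tᵢ·V₁·V₂ / (2·√(V₂²−V₁²)).
√(V₂²−V₁²) = √(1374² − 554²) = 1257.4 m/s.
h = 0.1239 s × 554 × 1374 / (2 × 1257.4) = 37.50 m.

37.5 m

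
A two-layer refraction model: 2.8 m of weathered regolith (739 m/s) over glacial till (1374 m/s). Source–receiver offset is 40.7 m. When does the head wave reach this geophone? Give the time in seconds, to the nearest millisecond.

θ_c = arcsin(V₁/V₂) = arcsin(739/1374) = 32.54°, cos θ_c = 0.8430.
Intercept time tᵢ = 2h cos θ_c / V₁ = 2·2.8·0.8430/739 = 0.00639 s.
t = x/V₂ + tᵢ = 40.7/1374 + 0.00639 = 0.03601 s.

0.036 s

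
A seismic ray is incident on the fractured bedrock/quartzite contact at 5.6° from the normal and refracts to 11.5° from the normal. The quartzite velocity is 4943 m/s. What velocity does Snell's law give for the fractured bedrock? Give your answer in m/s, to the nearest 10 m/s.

2420 m/s

Snell's law: sin 5.6°/V₁ = sin 11.5°/V₂.
V₁ = V₂·sin 5.6°/sin 11.5° = 4943 × 0.4895 = 2419.41 m/s.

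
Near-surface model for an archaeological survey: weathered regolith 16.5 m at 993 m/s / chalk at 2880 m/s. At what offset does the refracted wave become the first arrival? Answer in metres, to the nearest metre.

47 m

θ_c = arcsin(993/2880) = 20.17°, so cos θ_c = 0.9387 and tᵢ = 2h cos θ_c/V₁ = 0.0312 s.
At crossover x/V₁ = x/V₂ + tᵢ ⇒ x = tᵢ/(1/V₁ − 1/V₂) = 0.03119/(1.0070e-03 − 3.4722e-04) = 47.28 m.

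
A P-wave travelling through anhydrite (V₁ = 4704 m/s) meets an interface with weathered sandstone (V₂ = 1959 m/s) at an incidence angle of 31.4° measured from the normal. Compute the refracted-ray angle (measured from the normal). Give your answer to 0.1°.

Snell's law: sin θ₂ = (V₂/V₁)·sin θ₁ = (1959/4704)·sin 31.4° = 0.2170.
θ₂ = arcsin 0.2170 = 12.53° from the normal.

12.5°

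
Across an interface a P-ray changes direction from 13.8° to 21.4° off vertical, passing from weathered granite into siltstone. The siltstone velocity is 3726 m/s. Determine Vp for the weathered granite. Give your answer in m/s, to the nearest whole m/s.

2436 m/s

sin 13.8° = 0.2385; sin 21.4° = 0.3649.
V₁ = V₂·(sin θ₁/sin θ₂) = 3726·(0.2385/0.3649) = 2435.82 m/s.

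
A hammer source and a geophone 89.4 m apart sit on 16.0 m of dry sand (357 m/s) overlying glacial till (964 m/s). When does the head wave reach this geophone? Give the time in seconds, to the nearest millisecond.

0.176 s

t = x/V₂ + 2h·√(V₂²−V₁²)/(V₁V₂).
√(V₂²−V₁²) = √(964²−357²) = 895.5 m/s; delay term = 2·16.0·895.5/(357·964) = 0.08326 s.
t = 89.4/964 + 0.08326 = 0.17600 s.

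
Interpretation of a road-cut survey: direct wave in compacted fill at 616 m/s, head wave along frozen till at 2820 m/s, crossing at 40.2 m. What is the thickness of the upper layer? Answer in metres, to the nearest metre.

h = (x_cross/2)·√((V₂−V₁)/(V₂+V₁)).
(V₂−V₁)/(V₂+V₁) = (2820−616)/(2820+616) = 0.6414; √ = 0.8009.
h = (40.2/2)·0.8009 = 16.10 m.

16 m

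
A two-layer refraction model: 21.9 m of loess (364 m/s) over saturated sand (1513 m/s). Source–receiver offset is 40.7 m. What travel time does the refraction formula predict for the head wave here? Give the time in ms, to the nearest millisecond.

144 ms

θ_c = arcsin(V₁/V₂) = arcsin(364/1513) = 13.92°, cos θ_c = 0.9706.
Intercept time tᵢ = 2h cos θ_c / V₁ = 2·21.9·0.9706/364 = 0.11680 s.
t = x/V₂ + tᵢ = 40.7/1513 + 0.11680 = 0.14370 s.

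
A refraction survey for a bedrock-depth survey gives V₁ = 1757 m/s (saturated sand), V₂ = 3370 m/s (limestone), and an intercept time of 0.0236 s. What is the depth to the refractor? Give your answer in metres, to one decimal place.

h = tᵢ·V₁·V₂ / (2·√(V₂²−V₁²)).
√(V₂²−V₁²) = √(3370² − 1757²) = 2875.7 m/s.
h = 0.0236 s × 1757 × 3370 / (2 × 2875.7) = 24.30 m.

24.3 m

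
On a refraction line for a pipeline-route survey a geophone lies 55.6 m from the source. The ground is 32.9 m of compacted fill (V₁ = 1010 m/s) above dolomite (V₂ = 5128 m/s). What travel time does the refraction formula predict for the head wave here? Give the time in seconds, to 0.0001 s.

t = x/V₂ + 2h·√(V₂²−V₁²)/(V₁V₂).
√(V₂²−V₁²) = √(5128²−1010²) = 5027.6 m/s; delay term = 2·32.9·5027.6/(1010·5128) = 0.06387 s.
t = 55.6/5128 + 0.06387 = 0.07471 s.

0.0747 s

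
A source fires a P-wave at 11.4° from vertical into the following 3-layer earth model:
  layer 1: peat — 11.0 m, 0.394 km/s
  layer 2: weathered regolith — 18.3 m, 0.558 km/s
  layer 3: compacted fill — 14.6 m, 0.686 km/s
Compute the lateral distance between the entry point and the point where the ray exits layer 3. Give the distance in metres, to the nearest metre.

13 m

p = sin θ₁/V₁ = sin 11.4°/0.394 = 5.0167e-01 s/km is conserved through the stack.
Layer 1: θ = 11.40°; offset = 11.0·tan 11.40° = 2.218 m.
Layer 2: sin θ = p·0.558 = 0.2799 → θ = 16.26°; offset = 18.3·tan 16.26° = 5.336 m.
Layer 3: sin θ = p·0.686 = 0.3441 → θ = 20.13°; offset = 14.6·tan 20.13° = 5.351 m.
Summing the layer offsets gives 12.905 m.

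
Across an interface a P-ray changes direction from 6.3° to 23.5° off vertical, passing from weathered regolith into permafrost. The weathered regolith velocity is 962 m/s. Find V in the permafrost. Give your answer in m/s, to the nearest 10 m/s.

Snell's law: sin 6.3°/V₁ = sin 23.5°/V₂.
V₂ = V₁·sin 23.5°/sin 6.3° = 962 × 3.6338 = 3495.69 m/s.

3500 m/s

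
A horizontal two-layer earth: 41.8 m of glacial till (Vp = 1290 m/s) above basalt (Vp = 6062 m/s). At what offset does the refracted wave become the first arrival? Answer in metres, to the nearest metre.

104 m

θ_c = arcsin(1290/6062) = 12.29°, so cos θ_c = 0.9771 and tᵢ = 2h cos θ_c/V₁ = 0.0633 s.
At crossover x/V₁ = x/V₂ + tᵢ ⇒ x = tᵢ/(1/V₁ − 1/V₂) = 0.06332/(7.7519e-04 − 1.6496e-04) = 103.77 m.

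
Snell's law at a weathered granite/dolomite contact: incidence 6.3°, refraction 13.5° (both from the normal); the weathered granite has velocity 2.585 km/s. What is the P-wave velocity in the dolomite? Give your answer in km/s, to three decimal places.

sin 6.3° = 0.1097; sin 13.5° = 0.2334.
V₂ = V₁·(sin θ₂/sin θ₁) = 2.585·(0.2334/0.1097) = 5.499 km/s.

5.499 km/s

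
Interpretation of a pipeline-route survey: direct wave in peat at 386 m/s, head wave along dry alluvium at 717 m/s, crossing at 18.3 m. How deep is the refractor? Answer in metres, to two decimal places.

5.01 m

h = (x_cross/2)·√((V₂−V₁)/(V₂+V₁)).
(V₂−V₁)/(V₂+V₁) = (717−386)/(717+386) = 0.3001; √ = 0.5478.
h = (18.3/2)·0.5478 = 5.01 m.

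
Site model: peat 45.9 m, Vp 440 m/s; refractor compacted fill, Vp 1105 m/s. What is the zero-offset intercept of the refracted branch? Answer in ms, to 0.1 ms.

tᵢ = 2h·√(V₂²−V₁²)/(V₁V₂).
√(V₂²−V₁²) = √(1105²−440²) = 1013.6 m/s.
tᵢ = 2·45.9·1013.6/(440·1105) = 0.19138 s.

191.4 ms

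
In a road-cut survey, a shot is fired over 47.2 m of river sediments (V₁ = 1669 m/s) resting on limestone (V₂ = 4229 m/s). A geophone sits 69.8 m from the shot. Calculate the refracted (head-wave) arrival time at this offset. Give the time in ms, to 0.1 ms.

68.5 ms

t = x/V₂ + 2h·√(V₂²−V₁²)/(V₁V₂).
√(V₂²−V₁²) = √(4229²−1669²) = 3885.7 m/s; delay term = 2·47.2·3885.7/(1669·4229) = 0.05197 s.
t = 69.8/4229 + 0.05197 = 0.06847 s.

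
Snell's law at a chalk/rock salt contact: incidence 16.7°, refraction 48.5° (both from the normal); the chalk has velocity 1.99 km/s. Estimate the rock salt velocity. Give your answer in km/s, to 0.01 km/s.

5.19 km/s

Snell's law: sin 16.7°/V₁ = sin 48.5°/V₂.
V₂ = V₁·sin 48.5°/sin 16.7° = 1.99 × 2.6063 = 5.19 km/s.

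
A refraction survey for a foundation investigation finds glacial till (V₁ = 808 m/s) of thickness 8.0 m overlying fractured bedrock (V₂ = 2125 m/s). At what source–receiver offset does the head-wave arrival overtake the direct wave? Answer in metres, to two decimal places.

23.88 m

x_cross = 2h·√((V₂+V₁)/(V₂−V₁)).
(V₂+V₁)/(V₂−V₁) = (2125+808)/(2125−808) = 2.2270; √ = 1.4923.
x_cross = 2·8.0·1.4923 = 23.88 m.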